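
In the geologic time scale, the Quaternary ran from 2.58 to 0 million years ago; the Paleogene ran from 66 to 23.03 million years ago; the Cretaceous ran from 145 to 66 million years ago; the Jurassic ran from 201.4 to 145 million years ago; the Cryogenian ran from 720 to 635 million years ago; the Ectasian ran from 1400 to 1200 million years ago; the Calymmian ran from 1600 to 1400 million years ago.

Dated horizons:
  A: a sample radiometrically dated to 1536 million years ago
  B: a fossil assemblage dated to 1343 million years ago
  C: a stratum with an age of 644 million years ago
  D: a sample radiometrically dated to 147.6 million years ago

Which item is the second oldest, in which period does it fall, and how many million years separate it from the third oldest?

B, in the Ectasian; 699 million years to C

Larger Ma means older, so oldest first: A 1536 > B 1343 > C 644 > D 147.6.
Counting 2 along gives B (1343 Ma); the excerpt puts that inside the Ectasian, 1400–1200 Ma.
Next in line is C (644 Ma), and 1343 − 644 = 699 Myr.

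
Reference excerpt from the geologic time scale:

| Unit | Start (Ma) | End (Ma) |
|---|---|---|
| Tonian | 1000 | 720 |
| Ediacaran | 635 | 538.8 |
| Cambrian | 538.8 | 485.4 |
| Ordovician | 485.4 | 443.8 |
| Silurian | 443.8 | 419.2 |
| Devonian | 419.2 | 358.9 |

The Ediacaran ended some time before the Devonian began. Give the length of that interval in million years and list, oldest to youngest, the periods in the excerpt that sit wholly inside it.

End of Ediacaran = 538.8 Ma; start of Devonian = 419.2 Ma.
Gap = 538.8 − 419.2 = 119.6 Myr.
Periods wholly inside 538.8–419.2 Ma: Cambrian (538.8–485.4), Ordovician (485.4–443.8), Silurian (443.8–419.2).

119.6 million years; Cambrian, Ordovician, Silurian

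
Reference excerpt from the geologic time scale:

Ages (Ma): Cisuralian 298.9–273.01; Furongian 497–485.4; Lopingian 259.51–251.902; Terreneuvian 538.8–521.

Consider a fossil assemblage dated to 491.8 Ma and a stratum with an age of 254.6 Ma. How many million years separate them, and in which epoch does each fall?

237.2 million years apart; the first in the Furongian, the second in the Lopingian

Elapsed time: 491.8 − 254.6 = 237.2 Myr.
491.8 Ma lies within 497–485.4 Ma: Furongian.
254.6 Ma lies within 259.51–251.902 Ma: Lopingian.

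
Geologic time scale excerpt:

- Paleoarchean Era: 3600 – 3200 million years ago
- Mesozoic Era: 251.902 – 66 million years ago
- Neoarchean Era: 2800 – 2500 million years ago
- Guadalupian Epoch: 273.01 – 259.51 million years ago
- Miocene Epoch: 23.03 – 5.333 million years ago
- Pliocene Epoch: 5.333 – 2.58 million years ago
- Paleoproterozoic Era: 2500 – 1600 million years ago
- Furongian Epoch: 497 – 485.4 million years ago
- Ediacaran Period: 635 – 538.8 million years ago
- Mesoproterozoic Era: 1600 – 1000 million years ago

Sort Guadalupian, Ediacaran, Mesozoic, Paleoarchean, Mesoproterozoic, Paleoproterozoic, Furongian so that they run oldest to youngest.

Read off each span (Ma): Guadalupian 273.01–259.51; Ediacaran 635–538.8; Mesozoic 251.902–66; Paleoarchean 3600–3200; Mesoproterozoic 1600–1000; Paleoproterozoic 2500–1600; Furongian 497–485.4.
Larger Ma is older, so oldest→youngest is Paleoarchean, Paleoproterozoic, Mesoproterozoic, Ediacaran, Furongian, Guadalupian, Mesozoic.

Paleoarchean, then Paleoproterozoic, then Mesoproterozoic, then Ediacaran, then Furongian, then Guadalupian, then Mesozoic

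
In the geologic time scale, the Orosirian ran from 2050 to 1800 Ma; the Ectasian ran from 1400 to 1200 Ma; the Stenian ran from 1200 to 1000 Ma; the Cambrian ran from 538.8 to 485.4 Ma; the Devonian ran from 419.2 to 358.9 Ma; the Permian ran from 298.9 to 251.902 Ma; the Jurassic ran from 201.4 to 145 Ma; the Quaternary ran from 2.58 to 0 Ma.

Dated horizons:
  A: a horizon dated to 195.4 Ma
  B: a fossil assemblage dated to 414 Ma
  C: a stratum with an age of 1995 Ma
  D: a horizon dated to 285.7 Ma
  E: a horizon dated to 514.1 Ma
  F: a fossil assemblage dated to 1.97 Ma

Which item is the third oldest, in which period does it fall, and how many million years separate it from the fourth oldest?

Sorted oldest-first by Ma: C (1995), E (514.1), B (414), D (285.7), A (195.4), F (1.97).
The third oldest is B at 414 Ma, which lies in 419.2–358.9 Ma: the Devonian.
The fourth oldest is D at 285.7 Ma; separation = |414 − 285.7| = 128.3 Myr.

B, in the Devonian; 128.3 million years to D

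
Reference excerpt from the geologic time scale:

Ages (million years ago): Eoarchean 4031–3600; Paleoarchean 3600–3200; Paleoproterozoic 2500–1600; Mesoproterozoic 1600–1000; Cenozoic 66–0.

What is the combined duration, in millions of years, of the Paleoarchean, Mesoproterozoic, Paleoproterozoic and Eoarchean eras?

Duration is start − end for each: (3600 − 3200) + (1600 − 1000) + (2500 − 1600) + (4031 − 3600).
That is 400 + 600 + 900 + 431, which totals 2331 million years.

2331 million years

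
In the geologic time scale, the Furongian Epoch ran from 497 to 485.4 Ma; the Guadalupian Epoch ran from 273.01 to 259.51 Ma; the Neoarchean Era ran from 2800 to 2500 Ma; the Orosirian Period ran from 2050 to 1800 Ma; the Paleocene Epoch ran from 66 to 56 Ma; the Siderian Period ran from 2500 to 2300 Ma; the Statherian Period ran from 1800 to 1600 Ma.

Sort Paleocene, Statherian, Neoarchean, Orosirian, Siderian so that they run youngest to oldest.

Paleocene, then Statherian, then Orosirian, then Siderian, then Neoarchean

The oldest of these is Neoarchean (starts 2800 Ma) and the youngest is Paleocene (ends 56 Ma).
In between, by decreasing start age: Siderian (2500), Orosirian (2050), Statherian (1800).
Listing youngest first means reversing that sequence.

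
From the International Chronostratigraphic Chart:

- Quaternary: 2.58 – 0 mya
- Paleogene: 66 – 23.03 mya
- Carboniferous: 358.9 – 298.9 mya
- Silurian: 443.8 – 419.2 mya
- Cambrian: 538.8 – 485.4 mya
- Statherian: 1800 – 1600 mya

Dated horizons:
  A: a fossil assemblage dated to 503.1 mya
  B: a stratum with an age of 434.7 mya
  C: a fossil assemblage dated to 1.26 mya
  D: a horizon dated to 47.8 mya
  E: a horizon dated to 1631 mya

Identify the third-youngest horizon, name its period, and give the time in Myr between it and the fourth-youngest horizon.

Smaller Ma means younger, so youngest first: C 1.26 < D 47.8 < B 434.7 < A 503.1 < E 1631.
Counting 3 along gives B (434.7 Ma); the excerpt puts that inside the Silurian, 443.8–419.2 Ma.
Next in line is A (503.1 Ma), and 503.1 − 434.7 = 68.4 Myr.

B, in the Silurian; 68.4 million years to A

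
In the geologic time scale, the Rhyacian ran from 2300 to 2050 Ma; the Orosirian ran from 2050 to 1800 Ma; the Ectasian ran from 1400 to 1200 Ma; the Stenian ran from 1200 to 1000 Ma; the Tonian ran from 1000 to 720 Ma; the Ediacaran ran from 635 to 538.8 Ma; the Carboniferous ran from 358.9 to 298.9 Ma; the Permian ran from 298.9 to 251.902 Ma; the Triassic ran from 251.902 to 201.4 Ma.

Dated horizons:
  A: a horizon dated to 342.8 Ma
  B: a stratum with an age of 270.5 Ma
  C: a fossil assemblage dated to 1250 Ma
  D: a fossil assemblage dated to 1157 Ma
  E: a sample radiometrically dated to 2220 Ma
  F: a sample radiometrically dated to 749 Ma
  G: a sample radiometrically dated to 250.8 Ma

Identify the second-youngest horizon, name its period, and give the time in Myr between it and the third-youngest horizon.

Smaller Ma means younger, so youngest first: G 250.8 < B 270.5 < A 342.8 < F 749 < D 1157 < C 1250 < E 2220.
Counting 2 along gives B (270.5 Ma); the excerpt puts that inside the Permian, 298.9–251.902 Ma.
Next in line is A (342.8 Ma), and 342.8 − 270.5 = 72.3 Myr.

B, in the Permian; 72.3 million years to A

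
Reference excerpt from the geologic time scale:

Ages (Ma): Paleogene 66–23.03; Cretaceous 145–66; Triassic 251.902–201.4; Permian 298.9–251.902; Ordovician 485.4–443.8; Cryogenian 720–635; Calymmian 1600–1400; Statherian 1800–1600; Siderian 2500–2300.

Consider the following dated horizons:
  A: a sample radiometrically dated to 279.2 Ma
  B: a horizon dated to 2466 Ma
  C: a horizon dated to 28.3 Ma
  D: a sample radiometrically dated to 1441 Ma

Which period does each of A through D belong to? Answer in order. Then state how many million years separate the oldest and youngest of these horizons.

A — Permian; B — Siderian; C — Paleogene; D — Calymmian; span 2437.7 million years

A: 279.2 Ma lies in 298.9–251.902 Ma, so Permian.
B: 2466 Ma lies in 2500–2300 Ma, so Siderian.
C: 28.3 Ma lies in 66–23.03 Ma, so Paleogene.
D: 1441 Ma lies in 1600–1400 Ma, so Calymmian.
Oldest = 2466 Ma, youngest = 28.3 Ma → span 2437.7 Myr.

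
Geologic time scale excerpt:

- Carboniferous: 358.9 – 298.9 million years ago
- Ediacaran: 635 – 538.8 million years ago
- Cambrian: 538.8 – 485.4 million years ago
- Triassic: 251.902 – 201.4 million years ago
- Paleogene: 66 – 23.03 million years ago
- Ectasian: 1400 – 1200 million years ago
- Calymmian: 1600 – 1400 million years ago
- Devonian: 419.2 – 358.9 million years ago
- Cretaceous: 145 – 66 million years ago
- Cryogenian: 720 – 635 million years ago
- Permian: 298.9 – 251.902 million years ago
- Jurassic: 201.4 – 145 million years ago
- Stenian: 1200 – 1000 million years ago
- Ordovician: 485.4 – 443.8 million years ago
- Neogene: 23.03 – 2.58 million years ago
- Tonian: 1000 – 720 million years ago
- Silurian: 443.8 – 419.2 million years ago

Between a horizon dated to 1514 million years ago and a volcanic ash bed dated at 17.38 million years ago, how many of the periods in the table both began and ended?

1514 Ma sits inside the Calymmian (1600–1400) and 17.38 Ma inside the Neogene (23.03–2.58); neither of those is wholly between the two dates.
The listed periods lying completely between them are Ectasian, Stenian, Tonian, Cryogenian, Ediacaran, Cambrian, Ordovician, Silurian, Devonian, Carboniferous, Permian, Triassic, Jurassic, Cretaceous, Paleogene — 15 in all.

15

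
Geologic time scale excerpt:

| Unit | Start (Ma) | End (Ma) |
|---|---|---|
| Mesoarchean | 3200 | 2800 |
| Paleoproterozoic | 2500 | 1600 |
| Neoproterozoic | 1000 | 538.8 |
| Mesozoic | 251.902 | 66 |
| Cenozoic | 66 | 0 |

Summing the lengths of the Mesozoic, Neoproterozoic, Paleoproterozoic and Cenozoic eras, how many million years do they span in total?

1613.102 million years

Duration is start − end for each: (251.902 − 66) + (1000 − 538.8) + (2500 − 1600) + (66 − 0).
That is 185.902 + 461.2 + 900 + 66, which totals 1613.102 million years.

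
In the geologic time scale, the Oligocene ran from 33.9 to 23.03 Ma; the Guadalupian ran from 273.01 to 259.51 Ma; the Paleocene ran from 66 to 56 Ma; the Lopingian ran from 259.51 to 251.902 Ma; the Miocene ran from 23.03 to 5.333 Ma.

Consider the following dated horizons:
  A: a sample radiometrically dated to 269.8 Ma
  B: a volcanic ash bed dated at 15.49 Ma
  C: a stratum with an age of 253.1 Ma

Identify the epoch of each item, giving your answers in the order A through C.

A: 269.8 Ma lies in 273.01–259.51 Ma, so Guadalupian.
B: 15.49 Ma lies in 23.03–5.333 Ma, so Miocene.
C: 253.1 Ma lies in 259.51–251.902 Ma, so Lopingian.

A — Guadalupian; B — Miocene; C — Lopingian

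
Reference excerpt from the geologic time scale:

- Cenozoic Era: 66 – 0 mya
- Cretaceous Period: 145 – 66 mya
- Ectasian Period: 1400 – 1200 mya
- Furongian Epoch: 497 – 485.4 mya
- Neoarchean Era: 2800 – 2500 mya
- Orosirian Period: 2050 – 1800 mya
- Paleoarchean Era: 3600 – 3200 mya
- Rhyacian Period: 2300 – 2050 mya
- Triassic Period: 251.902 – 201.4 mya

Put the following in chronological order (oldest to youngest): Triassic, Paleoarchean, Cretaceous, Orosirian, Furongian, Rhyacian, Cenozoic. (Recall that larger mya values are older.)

Paleoarchean → Rhyacian → Orosirian → Furongian → Triassic → Cretaceous → Cenozoic

Sorting by start age (descending Ma, since larger Ma = older): Paleoarchean start 3600, Rhyacian start 2300, Orosirian start 2050, Furongian start 497, Triassic start 251.902, Cretaceous start 145, Cenozoic start 66.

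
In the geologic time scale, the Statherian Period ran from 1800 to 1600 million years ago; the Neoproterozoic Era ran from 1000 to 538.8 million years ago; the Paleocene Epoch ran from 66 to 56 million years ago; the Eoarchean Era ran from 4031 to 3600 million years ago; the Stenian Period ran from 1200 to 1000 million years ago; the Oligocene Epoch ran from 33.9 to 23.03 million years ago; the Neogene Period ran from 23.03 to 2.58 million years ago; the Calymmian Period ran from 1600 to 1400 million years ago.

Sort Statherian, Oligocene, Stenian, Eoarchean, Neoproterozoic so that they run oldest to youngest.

Eoarchean, Statherian, Stenian, Neoproterozoic, Oligocene

Sorting by start age (descending Ma, since larger Ma = older): Eoarchean began 4031, Statherian began 1800, Stenian began 1200, Neoproterozoic began 1000, Oligocene began 33.9.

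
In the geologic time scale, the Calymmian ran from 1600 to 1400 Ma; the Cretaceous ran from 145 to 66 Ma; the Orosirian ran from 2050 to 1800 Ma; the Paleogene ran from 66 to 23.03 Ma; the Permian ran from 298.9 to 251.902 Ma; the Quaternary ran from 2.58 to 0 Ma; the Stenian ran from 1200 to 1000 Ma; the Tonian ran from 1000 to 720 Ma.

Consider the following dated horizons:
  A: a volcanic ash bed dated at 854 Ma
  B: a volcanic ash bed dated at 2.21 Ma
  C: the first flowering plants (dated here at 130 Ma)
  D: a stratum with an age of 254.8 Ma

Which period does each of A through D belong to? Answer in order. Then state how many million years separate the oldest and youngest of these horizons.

A: 854 Ma lies in 1000–720 Ma, so Tonian.
B: 2.21 Ma lies in 2.58–0 Ma, so Quaternary.
C: 130 Ma lies in 145–66 Ma, so Cretaceous.
D: 254.8 Ma lies in 298.9–251.902 Ma, so Permian.
Oldest = 854 Ma, youngest = 2.21 Ma → span 851.79 Myr.

A — Tonian; B — Quaternary; C — Cretaceous; D — Permian; span 851.79 million years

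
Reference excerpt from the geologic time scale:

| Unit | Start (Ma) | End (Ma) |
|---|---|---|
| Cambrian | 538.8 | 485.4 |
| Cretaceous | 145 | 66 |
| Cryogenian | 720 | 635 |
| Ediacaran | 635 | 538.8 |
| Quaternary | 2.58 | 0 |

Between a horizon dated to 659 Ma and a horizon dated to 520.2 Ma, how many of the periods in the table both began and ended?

659 Ma sits inside the Cryogenian (720–635) and 520.2 Ma inside the Cambrian (538.8–485.4); neither of those is wholly between the two dates.
The listed periods lying completely between them are Ediacaran — 1 in all.

1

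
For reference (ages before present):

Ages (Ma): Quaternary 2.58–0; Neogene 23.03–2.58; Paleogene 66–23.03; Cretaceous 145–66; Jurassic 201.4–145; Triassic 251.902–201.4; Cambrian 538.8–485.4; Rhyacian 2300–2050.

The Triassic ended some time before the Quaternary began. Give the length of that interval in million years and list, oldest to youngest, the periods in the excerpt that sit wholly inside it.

End of Triassic = 201.4 Ma; start of Quaternary = 2.58 Ma.
Gap = 201.4 − 2.58 = 198.82 Myr.
Periods wholly inside 201.4–2.58 Ma: Jurassic (201.4–145), Cretaceous (145–66), Paleogene (66–23.03), Neogene (23.03–2.58).

198.82 million years; Jurassic, Cretaceous, Paleogene, Neogene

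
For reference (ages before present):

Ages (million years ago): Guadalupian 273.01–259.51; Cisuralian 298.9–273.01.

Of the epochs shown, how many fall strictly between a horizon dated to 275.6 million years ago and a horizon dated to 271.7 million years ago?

0

Checking each listed span, none has both start < 275.6 Ma and end > 271.7 Ma — every epoch straddles one of the two dates or lies outside them — so the count is 0.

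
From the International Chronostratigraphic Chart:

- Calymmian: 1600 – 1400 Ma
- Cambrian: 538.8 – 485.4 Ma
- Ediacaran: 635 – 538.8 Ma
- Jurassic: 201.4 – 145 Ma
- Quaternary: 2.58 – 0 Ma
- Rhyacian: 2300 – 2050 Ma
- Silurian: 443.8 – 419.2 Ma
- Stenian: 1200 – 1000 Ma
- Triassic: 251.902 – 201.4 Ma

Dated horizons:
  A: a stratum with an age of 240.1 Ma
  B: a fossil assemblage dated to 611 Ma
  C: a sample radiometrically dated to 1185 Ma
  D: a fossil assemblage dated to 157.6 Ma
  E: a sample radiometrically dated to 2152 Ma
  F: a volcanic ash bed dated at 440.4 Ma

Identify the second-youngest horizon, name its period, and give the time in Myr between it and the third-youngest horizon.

Smaller Ma means younger, so youngest first: D 157.6 < A 240.1 < F 440.4 < B 611 < C 1185 < E 2152.
Counting 2 along gives A (240.1 Ma); the excerpt puts that inside the Triassic, 251.902–201.4 Ma.
Next in line is F (440.4 Ma), and 440.4 − 240.1 = 200.3 Myr.

A, in the Triassic; 200.3 million years to F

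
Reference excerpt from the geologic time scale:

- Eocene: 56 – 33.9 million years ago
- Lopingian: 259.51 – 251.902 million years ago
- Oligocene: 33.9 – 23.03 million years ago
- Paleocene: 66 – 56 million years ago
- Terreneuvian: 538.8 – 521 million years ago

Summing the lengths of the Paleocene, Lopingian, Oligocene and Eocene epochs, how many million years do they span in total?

50.578 million years

Duration is start − end for each: (66 − 56) + (259.51 − 251.902) + (33.9 − 23.03) + (56 − 33.9).
That is 10 + 7.608 + 10.87 + 22.1, which totals 50.578 million years.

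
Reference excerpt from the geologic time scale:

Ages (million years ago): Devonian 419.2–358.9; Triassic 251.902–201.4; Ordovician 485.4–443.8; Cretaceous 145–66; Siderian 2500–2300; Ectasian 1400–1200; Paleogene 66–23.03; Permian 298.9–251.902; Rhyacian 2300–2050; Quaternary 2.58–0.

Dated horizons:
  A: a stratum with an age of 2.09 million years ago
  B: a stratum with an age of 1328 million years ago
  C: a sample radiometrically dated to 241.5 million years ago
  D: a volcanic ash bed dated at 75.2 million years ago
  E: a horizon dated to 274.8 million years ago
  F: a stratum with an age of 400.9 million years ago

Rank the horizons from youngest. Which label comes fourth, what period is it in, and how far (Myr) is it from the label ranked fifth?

Smaller Ma means younger, so youngest first: A 2.09 < D 75.2 < C 241.5 < E 274.8 < F 400.9 < B 1328.
Counting 4 along gives E (274.8 Ma); the excerpt puts that inside the Permian, 298.9–251.902 Ma.
Next in line is F (400.9 Ma), and 400.9 − 274.8 = 126.1 Myr.

E, in the Permian; 126.1 million years to F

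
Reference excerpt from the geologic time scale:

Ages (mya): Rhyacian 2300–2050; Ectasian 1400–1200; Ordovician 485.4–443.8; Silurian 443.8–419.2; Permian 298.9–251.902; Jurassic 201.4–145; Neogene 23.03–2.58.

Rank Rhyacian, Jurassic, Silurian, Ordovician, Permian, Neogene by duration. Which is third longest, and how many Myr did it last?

Start − end for each: Rhyacian 2300 − 2050 = 250; Jurassic 201.4 − 145 = 56.4; Silurian 443.8 − 419.2 = 24.6; Ordovician 485.4 − 443.8 = 41.6; Permian 298.9 − 251.902 = 46.998; Neogene 23.03 − 2.58 = 20.45.
Ranking these from longest: Rhyacian > Jurassic > Permian > Ordovician > Silurian > Neogene.
Position 3 in that ranking is Permian, which lasted 46.998 Myr.

Permian, 46.998 million years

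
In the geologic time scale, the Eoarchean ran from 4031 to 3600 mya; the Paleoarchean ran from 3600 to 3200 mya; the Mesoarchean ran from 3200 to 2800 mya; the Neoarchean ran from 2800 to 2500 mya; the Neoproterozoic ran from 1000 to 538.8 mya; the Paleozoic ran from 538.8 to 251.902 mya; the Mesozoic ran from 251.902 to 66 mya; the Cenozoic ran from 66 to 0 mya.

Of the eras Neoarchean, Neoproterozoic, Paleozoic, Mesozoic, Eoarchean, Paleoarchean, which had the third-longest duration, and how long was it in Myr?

Paleoarchean, 400 million years

Durations: Neoarchean 300; Neoproterozoic 461.2; Paleozoic 286.898; Mesozoic 185.902; Eoarchean 431; Paleoarchean 400 Myr.
Sorted longest-first: Neoproterozoic (461.2), Eoarchean (431), Paleoarchean (400), Neoarchean (300), Paleozoic (286.898), Mesozoic (185.902).
The third longest is Paleoarchean at 400 Myr.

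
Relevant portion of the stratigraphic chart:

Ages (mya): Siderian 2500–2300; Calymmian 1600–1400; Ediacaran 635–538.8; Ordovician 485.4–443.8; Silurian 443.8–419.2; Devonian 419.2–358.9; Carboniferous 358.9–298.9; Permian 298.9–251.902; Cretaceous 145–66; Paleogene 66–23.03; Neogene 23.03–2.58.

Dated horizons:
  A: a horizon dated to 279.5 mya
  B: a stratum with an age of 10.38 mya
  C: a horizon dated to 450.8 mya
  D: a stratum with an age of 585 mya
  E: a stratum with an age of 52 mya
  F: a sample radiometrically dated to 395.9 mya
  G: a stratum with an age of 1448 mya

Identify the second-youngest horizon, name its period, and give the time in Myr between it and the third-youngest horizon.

E, in the Paleogene; 227.5 million years to A

Sorted youngest-first by Ma: B (10.38), E (52), A (279.5), F (395.9), C (450.8), D (585), G (1448).
The second youngest is E at 52 Ma, which lies in 66–23.03 Ma: the Paleogene.
The third youngest is A at 279.5 Ma; separation = |52 − 279.5| = 227.5 Myr.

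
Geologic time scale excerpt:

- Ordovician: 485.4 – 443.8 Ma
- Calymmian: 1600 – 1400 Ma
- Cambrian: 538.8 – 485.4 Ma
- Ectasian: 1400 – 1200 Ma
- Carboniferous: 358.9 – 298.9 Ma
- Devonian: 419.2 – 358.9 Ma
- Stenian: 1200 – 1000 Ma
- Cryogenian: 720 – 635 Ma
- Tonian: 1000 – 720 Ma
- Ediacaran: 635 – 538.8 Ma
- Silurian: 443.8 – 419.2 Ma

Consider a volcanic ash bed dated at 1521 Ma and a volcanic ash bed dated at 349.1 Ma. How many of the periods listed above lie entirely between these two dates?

9

The older date is 1521 Ma and the younger is 349.1 Ma.
Periods with start < 1521 and end > 349.1 Ma: Ectasian (1400–1200), Stenian (1200–1000), Tonian (1000–720), Cryogenian (720–635), Ediacaran (635–538.8), Cambrian (538.8–485.4), Ordovician (485.4–443.8), Silurian (443.8–419.2), Devonian (419.2–358.9).
That is 9 complete periods.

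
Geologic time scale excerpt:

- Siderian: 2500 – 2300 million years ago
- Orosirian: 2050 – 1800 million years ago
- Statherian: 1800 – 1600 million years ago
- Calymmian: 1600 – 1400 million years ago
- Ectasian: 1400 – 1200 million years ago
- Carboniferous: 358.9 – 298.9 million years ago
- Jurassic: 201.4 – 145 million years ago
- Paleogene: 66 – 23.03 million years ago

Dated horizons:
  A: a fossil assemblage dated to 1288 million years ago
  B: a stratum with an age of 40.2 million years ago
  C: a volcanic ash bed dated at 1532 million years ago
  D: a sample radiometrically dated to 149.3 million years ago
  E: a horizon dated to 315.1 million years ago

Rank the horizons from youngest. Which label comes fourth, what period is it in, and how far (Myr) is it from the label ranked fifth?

A, in the Ectasian; 244 million years to C

Smaller Ma means younger, so youngest first: B 40.2 < D 149.3 < E 315.1 < A 1288 < C 1532.
Counting 4 along gives A (1288 Ma); the excerpt puts that inside the Ectasian, 1400–1200 Ma.
Next in line is C (1532 Ma), and 1532 − 1288 = 244 Myr.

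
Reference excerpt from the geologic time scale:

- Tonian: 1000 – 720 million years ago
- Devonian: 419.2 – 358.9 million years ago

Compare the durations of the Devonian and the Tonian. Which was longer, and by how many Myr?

Tonian, by 219.7 million years

Devonian: 419.2 − 358.9 = 60.3 Myr.
Tonian: 1000 − 720 = 280 Myr.
Difference: 280 − 60.3 = 219.7 Myr, so the Tonian was longer.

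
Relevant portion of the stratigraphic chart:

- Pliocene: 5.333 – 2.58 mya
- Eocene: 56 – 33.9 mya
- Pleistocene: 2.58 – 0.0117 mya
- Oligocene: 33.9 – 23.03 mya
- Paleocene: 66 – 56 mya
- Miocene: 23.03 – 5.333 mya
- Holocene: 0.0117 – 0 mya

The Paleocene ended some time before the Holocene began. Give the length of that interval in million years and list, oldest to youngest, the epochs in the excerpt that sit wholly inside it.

The Paleocene closes at 56 Ma and the Holocene opens at 0.0117 Ma, so the interval is 56 − 0.0117 = 55.9883 Myr.
An epoch fits inside if it starts at or after 56 Ma and ends at or before 0.0117 Ma; oldest first that gives Eocene, Oligocene, Miocene, Pliocene, Pleistocene.

55.9883 million years; Eocene, Oligocene, Miocene, Pliocene, Pleistocene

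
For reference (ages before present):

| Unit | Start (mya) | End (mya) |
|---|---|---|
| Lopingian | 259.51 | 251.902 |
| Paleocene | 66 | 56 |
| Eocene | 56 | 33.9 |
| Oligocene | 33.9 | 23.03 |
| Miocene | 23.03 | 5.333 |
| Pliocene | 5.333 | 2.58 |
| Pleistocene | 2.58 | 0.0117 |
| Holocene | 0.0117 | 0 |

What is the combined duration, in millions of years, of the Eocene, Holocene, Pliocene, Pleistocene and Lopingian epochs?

35.041 million years

Each duration: Eocene = 22.1; Holocene = 0.0117; Pliocene = 2.753; Pleistocene = 2.5683; Lopingian = 7.608.
Sum: 22.1 + 0.0117 + 2.753 + 2.5683 + 7.608 = 35.041 Myr.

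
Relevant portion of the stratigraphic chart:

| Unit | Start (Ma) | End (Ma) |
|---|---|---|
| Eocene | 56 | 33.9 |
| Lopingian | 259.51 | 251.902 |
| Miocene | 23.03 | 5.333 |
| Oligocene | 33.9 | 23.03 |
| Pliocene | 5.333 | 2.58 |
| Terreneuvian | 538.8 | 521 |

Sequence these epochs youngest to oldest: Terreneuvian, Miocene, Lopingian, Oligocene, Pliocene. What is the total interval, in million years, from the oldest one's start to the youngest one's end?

From the excerpt: Terreneuvian 538.8–521; Miocene 23.03–5.333; Lopingian 259.51–251.902; Oligocene 33.9–23.03; Pliocene 5.333–2.58 (Ma).
Larger Ma is earlier, so the oldest is Terreneuvian and the youngest is Pliocene; youngest to oldest: Pliocene, Miocene, Oligocene, Lopingian, Terreneuvian.
Oldest start 538.8 minus youngest end 2.58 gives 536.22 Myr overall.

Pliocene, Miocene, Oligocene, Lopingian, Terreneuvian; total span 536.22 Myr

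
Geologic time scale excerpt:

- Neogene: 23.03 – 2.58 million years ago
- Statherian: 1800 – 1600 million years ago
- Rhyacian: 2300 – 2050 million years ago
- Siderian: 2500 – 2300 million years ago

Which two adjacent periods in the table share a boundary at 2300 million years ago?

Siderian and Rhyacian

The Siderian ends at 2300 million years ago and the Rhyacian begins at 2300 million years ago, so they share that boundary.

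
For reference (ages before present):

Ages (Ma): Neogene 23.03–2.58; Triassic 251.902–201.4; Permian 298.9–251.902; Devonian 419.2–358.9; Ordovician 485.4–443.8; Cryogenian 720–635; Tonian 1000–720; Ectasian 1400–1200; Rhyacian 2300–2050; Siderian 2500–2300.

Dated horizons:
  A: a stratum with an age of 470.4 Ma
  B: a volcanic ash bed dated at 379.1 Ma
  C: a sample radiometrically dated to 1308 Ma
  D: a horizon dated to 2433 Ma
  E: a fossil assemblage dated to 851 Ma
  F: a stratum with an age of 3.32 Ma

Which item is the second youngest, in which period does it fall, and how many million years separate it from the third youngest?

B, in the Devonian; 91.3 million years to A

Smaller Ma means younger, so youngest first: F 3.32 < B 379.1 < A 470.4 < E 851 < C 1308 < D 2433.
Counting 2 along gives B (379.1 Ma); the excerpt puts that inside the Devonian, 419.2–358.9 Ma.
Next in line is A (470.4 Ma), and 470.4 − 379.1 = 91.3 Myr.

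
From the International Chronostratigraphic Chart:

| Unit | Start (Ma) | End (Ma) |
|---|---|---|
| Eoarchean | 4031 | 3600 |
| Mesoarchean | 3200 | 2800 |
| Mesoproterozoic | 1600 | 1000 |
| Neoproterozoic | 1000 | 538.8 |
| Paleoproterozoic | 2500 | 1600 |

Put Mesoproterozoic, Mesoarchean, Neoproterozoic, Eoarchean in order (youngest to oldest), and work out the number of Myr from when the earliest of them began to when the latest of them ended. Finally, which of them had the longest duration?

Neoproterozoic, Mesoproterozoic, Mesoarchean, Eoarchean; total span 3492.2 Myr; longest is Mesoproterozoic

From the excerpt: Mesoproterozoic 1600–1000; Mesoarchean 3200–2800; Neoproterozoic 1000–538.8; Eoarchean 4031–3600 (Ma).
Larger Ma is earlier, so the oldest is Eoarchean and the youngest is Neoproterozoic; youngest to oldest: Neoproterozoic, Mesoproterozoic, Mesoarchean, Eoarchean.
Oldest start 4031 minus youngest end 538.8 gives 3492.2 Myr overall.
Individual lengths (start − end): Mesoarchean 400; Eoarchean 431; Neoproterozoic 461.2; Mesoproterozoic 600. The largest is Mesoproterozoic at 600 Myr.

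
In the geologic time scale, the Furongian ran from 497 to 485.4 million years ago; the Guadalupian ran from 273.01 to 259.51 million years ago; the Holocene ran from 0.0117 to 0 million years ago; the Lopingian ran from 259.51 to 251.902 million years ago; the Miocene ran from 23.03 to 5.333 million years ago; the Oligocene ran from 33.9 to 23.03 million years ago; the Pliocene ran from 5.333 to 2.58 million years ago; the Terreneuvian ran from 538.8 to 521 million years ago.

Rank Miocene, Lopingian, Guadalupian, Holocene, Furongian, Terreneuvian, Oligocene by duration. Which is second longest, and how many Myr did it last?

Start − end for each: Miocene 23.03 − 5.333 = 17.697; Lopingian 259.51 − 251.902 = 7.608; Guadalupian 273.01 − 259.51 = 13.5; Holocene 0.0117 − 0 = 0.0117; Furongian 497 − 485.4 = 11.6; Terreneuvian 538.8 − 521 = 17.8; Oligocene 33.9 − 23.03 = 10.87.
Ranking these from longest: Terreneuvian > Miocene > Guadalupian > Furongian > Oligocene > Lopingian > Holocene.
Position 2 in that ranking is Miocene, which lasted 17.697 Myr.

Miocene, 17.697 million years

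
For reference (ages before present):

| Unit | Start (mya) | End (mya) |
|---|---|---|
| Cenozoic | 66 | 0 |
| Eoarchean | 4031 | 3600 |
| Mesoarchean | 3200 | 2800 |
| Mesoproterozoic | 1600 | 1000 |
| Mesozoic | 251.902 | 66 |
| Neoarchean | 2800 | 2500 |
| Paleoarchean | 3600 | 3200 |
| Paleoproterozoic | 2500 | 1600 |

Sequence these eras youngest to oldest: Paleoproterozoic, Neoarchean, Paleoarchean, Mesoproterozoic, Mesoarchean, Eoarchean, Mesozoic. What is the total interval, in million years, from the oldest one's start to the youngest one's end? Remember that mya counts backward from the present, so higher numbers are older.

Mesozoic, Mesoproterozoic, Paleoproterozoic, Neoarchean, Mesoarchean, Paleoarchean, Eoarchean; total span 3965 Myr

From the excerpt: Paleoproterozoic 2500–1600; Neoarchean 2800–2500; Paleoarchean 3600–3200; Mesoproterozoic 1600–1000; Mesoarchean 3200–2800; Eoarchean 4031–3600; Mesozoic 251.902–66 (Ma).
Larger Ma is earlier, so the oldest is Eoarchean and the youngest is Mesozoic; youngest to oldest: Mesozoic, Mesoproterozoic, Paleoproterozoic, Neoarchean, Mesoarchean, Paleoarchean, Eoarchean.
Oldest start 4031 minus youngest end 66 gives 3965 Myr overall.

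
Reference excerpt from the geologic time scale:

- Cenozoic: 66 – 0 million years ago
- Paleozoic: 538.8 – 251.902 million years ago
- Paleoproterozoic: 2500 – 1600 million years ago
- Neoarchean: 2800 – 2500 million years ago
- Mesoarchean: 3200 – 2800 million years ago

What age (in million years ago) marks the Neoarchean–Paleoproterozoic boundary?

2500 million years ago

The Neoarchean ends and the Paleoproterozoic begins at 2500 million years ago.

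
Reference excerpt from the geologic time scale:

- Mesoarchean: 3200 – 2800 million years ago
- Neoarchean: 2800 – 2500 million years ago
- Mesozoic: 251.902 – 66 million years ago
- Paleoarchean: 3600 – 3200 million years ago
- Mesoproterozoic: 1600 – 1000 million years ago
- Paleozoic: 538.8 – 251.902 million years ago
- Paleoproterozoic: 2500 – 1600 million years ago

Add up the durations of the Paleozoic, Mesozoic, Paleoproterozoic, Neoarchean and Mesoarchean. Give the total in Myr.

Duration is start − end for each: (538.8 − 251.902) + (251.902 − 66) + (2500 − 1600) + (2800 − 2500) + (3200 − 2800).
That is 286.898 + 185.902 + 900 + 300 + 400, which totals 2072.8 million years.

2072.8 million years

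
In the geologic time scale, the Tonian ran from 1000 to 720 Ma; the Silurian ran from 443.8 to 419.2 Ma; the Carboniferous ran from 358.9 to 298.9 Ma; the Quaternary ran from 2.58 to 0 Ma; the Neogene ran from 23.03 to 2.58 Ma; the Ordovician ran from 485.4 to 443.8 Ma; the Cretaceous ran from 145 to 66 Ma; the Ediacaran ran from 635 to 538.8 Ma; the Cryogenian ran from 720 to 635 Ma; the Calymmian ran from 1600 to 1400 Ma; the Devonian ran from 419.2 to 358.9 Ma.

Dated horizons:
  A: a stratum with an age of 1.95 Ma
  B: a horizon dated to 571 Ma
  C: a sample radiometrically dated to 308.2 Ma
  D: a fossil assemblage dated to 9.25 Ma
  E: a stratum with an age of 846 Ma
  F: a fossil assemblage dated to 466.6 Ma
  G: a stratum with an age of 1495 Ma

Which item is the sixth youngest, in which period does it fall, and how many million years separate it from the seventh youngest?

Smaller Ma means younger, so youngest first: A 1.95 < D 9.25 < C 308.2 < F 466.6 < B 571 < E 846 < G 1495.
Counting 6 along gives E (846 Ma); the excerpt puts that inside the Tonian, 1000–720 Ma.
Next in line is G (1495 Ma), and 1495 − 846 = 649 Myr.

E, in the Tonian; 649 million years to G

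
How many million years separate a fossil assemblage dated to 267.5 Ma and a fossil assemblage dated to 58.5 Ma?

209 million years

267.5 − 58.5 = 209 million years.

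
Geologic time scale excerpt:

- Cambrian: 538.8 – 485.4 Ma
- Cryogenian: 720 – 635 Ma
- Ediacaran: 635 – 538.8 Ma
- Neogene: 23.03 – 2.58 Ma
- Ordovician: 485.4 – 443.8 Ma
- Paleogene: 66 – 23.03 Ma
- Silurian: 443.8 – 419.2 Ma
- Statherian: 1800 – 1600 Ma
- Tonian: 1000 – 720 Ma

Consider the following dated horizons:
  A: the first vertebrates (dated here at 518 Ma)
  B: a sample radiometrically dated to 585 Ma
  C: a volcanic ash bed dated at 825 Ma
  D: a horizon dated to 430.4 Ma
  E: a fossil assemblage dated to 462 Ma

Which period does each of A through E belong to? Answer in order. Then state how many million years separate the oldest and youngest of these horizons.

A: 518 Ma lies in 538.8–485.4 Ma, so Cambrian.
B: 585 Ma lies in 635–538.8 Ma, so Ediacaran.
C: 825 Ma lies in 1000–720 Ma, so Tonian.
D: 430.4 Ma lies in 443.8–419.2 Ma, so Silurian.
E: 462 Ma lies in 485.4–443.8 Ma, so Ordovician.
Oldest = 825 Ma, youngest = 430.4 Ma → span 394.6 Myr.

A — Cambrian; B — Ediacaran; C — Tonian; D — Silurian; E — Ordovician; span 394.6 million years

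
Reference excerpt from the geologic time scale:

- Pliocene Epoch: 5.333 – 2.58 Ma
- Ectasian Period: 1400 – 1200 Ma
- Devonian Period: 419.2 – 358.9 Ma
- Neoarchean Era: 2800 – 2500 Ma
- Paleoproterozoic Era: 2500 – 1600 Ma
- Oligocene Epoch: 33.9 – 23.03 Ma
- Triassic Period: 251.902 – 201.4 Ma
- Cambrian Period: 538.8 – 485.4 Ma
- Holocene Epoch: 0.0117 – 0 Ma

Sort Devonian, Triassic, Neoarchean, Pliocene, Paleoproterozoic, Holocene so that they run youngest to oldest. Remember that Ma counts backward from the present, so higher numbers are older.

The oldest of these is Neoarchean (starts 2800 Ma) and the youngest is Holocene (ends 0 Ma).
In between, by decreasing start age: Paleoproterozoic (2500), Devonian (419.2), Triassic (251.902), Pliocene (5.333).
Listing youngest first means reversing that sequence.

Holocene, Pliocene, Triassic, Devonian, Paleoproterozoic, Neoarchean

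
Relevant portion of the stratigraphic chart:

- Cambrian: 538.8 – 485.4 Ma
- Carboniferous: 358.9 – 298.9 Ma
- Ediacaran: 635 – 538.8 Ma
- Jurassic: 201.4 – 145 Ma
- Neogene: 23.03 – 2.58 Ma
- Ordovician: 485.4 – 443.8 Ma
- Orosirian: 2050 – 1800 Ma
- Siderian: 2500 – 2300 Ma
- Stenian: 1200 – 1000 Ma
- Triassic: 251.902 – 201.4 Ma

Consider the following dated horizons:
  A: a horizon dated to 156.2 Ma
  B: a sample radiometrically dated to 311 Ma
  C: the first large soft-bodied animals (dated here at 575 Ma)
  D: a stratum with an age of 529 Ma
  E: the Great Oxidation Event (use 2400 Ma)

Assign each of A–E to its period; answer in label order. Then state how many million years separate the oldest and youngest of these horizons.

A — Jurassic; B — Carboniferous; C — Ediacaran; D — Cambrian; E — Siderian; span 2243.8 million years

Match each age against the start–end ranges in the excerpt: A = 156.2 Ma → Jurassic (201.4–145); B = 311 Ma → Carboniferous (358.9–298.9); C = 575 Ma → Ediacaran (635–538.8); D = 529 Ma → Cambrian (538.8–485.4); E = 2400 Ma → Siderian (2500–2300).
The largest age is 2400 Ma and the smallest is 156.2 Ma; their difference is 2243.8 Myr.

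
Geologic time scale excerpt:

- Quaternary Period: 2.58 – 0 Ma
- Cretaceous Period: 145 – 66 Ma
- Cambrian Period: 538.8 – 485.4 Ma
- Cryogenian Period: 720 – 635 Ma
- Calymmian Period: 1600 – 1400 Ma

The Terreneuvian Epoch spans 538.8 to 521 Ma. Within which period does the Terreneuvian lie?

Cambrian

The Terreneuvian (538.8–521 Ma) lies entirely within 538.8–485.4 Ma, the Cambrian Period.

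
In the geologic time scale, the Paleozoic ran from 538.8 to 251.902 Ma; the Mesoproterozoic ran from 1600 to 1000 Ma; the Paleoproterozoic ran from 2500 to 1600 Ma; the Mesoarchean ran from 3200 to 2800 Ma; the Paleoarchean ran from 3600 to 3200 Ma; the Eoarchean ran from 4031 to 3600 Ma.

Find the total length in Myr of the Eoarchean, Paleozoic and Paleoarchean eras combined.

1117.898 million years

Duration is start − end for each: (4031 − 3600) + (538.8 − 251.902) + (3600 − 3200).
That is 431 + 286.898 + 400, which totals 1117.898 million years.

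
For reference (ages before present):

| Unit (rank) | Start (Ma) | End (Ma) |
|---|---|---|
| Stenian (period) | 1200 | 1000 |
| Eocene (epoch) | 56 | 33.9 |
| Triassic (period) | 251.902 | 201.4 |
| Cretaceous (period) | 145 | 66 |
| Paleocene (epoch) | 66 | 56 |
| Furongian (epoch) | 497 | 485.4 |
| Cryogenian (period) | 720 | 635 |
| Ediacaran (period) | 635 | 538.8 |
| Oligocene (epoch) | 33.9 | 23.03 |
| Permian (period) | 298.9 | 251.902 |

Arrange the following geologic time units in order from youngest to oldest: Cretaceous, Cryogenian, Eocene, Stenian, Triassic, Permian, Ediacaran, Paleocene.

Eocene, Paleocene, Cretaceous, Triassic, Permian, Ediacaran, Cryogenian, Stenian

Sorting by start age (ascending Ma, since larger Ma = older): Eocene start 56, Paleocene start 66, Cretaceous start 145, Triassic start 251.902, Permian start 298.9, Ediacaran start 635, Cryogenian start 720, Stenian start 1200.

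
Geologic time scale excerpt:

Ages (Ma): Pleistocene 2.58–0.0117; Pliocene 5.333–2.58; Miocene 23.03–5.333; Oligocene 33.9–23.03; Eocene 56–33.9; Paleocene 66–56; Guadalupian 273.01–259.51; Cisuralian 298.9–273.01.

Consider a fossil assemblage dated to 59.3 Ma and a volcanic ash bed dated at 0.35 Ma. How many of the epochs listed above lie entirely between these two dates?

4

59.3 Ma sits inside the Paleocene (66–56) and 0.35 Ma inside the Pleistocene (2.58–0.0117); neither of those is wholly between the two dates.
The listed epochs lying completely between them are Eocene, Oligocene, Miocene, Pliocene — 4 in all.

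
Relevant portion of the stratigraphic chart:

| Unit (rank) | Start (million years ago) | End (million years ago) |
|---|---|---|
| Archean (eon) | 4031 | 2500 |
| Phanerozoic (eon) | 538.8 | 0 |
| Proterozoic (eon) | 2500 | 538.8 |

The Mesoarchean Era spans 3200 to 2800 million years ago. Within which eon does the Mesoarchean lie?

Archean

The Mesoarchean (3200–2800 Ma) lies entirely within 4031–2500 Ma, the Archean Eon.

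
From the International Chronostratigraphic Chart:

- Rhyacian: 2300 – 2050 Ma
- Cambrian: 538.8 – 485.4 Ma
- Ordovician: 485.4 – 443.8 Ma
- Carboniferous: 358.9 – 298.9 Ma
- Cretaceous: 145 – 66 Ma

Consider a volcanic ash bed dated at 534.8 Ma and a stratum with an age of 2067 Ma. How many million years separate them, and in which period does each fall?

Elapsed time: 2067 − 534.8 = 1532.2 Myr.
534.8 Ma lies within 538.8–485.4 Ma: Cambrian.
2067 Ma lies within 2300–2050 Ma: Rhyacian.

1532.2 million years apart; the first in the Cambrian, the second in the Rhyacian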